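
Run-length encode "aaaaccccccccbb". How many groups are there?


Input: aaaaccccccccbb
Scanning for consecutive runs:
  Group 1: 'a' x 4 (positions 0-3)
  Group 2: 'c' x 8 (positions 4-11)
  Group 3: 'b' x 2 (positions 12-13)
Total groups: 3

3


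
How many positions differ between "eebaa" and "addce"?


Comparing "eebaa" and "addce" position by position:
  Position 0: 'e' vs 'a' => DIFFER
  Position 1: 'e' vs 'd' => DIFFER
  Position 2: 'b' vs 'd' => DIFFER
  Position 3: 'a' vs 'c' => DIFFER
  Position 4: 'a' vs 'e' => DIFFER
Positions that differ: 5

5


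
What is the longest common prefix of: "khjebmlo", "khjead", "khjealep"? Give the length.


Words: khjebmlo, khjead, khjealep
  Position 0: all 'k' => match
  Position 1: all 'h' => match
  Position 2: all 'j' => match
  Position 3: all 'e' => match
  Position 4: ('b', 'a', 'a') => mismatch, stop
LCP = "khje" (length 4)

4


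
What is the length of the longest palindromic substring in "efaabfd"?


Input: "efaabfd"
Checking substrings for palindromes:
  [2:4] "aa" (len 2) => palindrome
Longest palindromic substring: "aa" with length 2

2


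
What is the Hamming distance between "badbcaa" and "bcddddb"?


Comparing "badbcaa" and "bcddddb" position by position:
  Position 0: 'b' vs 'b' => same
  Position 1: 'a' vs 'c' => differ
  Position 2: 'd' vs 'd' => same
  Position 3: 'b' vs 'd' => differ
  Position 4: 'c' vs 'd' => differ
  Position 5: 'a' vs 'd' => differ
  Position 6: 'a' vs 'b' => differ
Total differences (Hamming distance): 5

5


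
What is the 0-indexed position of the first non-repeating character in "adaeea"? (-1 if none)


Input: adaeea
Character frequencies:
  'a': 3
  'd': 1
  'e': 2
Scanning left to right for freq == 1:
  Position 0 ('a'): freq=3, skip
  Position 1 ('d'): unique! => answer = 1

1


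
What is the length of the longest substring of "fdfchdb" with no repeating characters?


Input: "fdfchdb"
Sliding window (track last position of each char):
  Position 0 ('f'): window [0,0] length 1 -- new best
  Position 1 ('d'): window [0,1] length 2 -- new best
  Position 2 ('f'): repeat (last at 0), move window start to 1
  Position 2 ('f'): window [1,2] length 2
  Position 3 ('c'): window [1,3] length 3 -- new best
  Position 4 ('h'): window [1,4] length 4 -- new best
  Position 5 ('d'): repeat (last at 1), move window start to 2
  Position 5 ('d'): window [2,5] length 4
  Position 6 ('b'): window [2,6] length 5 -- new best
Longest substring with no repeats: "fchdb" with length 5

5


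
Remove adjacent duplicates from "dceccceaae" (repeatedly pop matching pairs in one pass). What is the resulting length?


Input: dceccceaae
Stack-based adjacent duplicate removal:
  Read 'd': push. Stack: d
  Read 'c': push. Stack: dc
  Read 'e': push. Stack: dce
  Read 'c': push. Stack: dcec
  Read 'c': matches stack top 'c' => pop. Stack: dce
  Read 'c': push. Stack: dcec
  Read 'e': push. Stack: dcece
  Read 'a': push. Stack: dcecea
  Read 'a': matches stack top 'a' => pop. Stack: dcece
  Read 'e': matches stack top 'e' => pop. Stack: dcec
Final stack: "dcec" (length 4)

4


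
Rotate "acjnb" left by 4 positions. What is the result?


Input: "acjnb", rotate left by 4
First 4 characters: "acjn"
Remaining characters: "b"
Concatenate remaining + first: "b" + "acjn" = "bacjn"

bacjn


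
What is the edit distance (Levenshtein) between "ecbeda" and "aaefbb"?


Computing edit distance: "ecbeda" -> "aaefbb"
DP table:
           a    a    e    f    b    b
      0    1    2    3    4    5    6
  e   1    1    2    2    3    4    5
  c   2    2    2    3    3    4    5
  b   3    3    3    3    4    3    4
  e   4    4    4    3    4    4    4
  d   5    5    5    4    4    5    5
  a   6    5    5    5    5    5    6
Edit distance = dp[6][6] = 6

6


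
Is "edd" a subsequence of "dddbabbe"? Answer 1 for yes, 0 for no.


Check if "edd" is a subsequence of "dddbabbe"
Greedy scan:
  Position 0 ('d'): no match needed
  Position 1 ('d'): no match needed
  Position 2 ('d'): no match needed
  Position 3 ('b'): no match needed
  Position 4 ('a'): no match needed
  Position 5 ('b'): no match needed
  Position 6 ('b'): no match needed
  Position 7 ('e'): matches sub[0] = 'e'
Only matched 1/3 characters => not a subsequence

0


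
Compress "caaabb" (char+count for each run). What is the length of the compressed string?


Input: caaabb
Runs:
  'c' x 1 => "c1"
  'a' x 3 => "a3"
  'b' x 2 => "b2"
Compressed: "c1a3b2"
Compressed length: 6

6


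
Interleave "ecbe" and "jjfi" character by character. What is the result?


Interleaving "ecbe" and "jjfi":
  Position 0: 'e' from first, 'j' from second => "ej"
  Position 1: 'c' from first, 'j' from second => "cj"
  Position 2: 'b' from first, 'f' from second => "bf"
  Position 3: 'e' from first, 'i' from second => "ei"
Result: ejcjbfei

ejcjbfei


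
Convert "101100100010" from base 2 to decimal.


Input: "101100100010" in base 2
Positional expansion:
  Digit '1' (value 1) x 2^11 = 2048
  Digit '0' (value 0) x 2^10 = 0
  Digit '1' (value 1) x 2^9 = 512
  Digit '1' (value 1) x 2^8 = 256
  Digit '0' (value 0) x 2^7 = 0
  Digit '0' (value 0) x 2^6 = 0
  Digit '1' (value 1) x 2^5 = 32
  Digit '0' (value 0) x 2^4 = 0
  Digit '0' (value 0) x 2^3 = 0
  Digit '0' (value 0) x 2^2 = 0
  Digit '1' (value 1) x 2^1 = 2
  Digit '0' (value 0) x 2^0 = 0
Sum = 2850

2850


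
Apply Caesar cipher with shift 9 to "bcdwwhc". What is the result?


Caesar cipher: shift "bcdwwhc" by 9
  'b' (pos 1) + 9 = pos 10 = 'k'
  'c' (pos 2) + 9 = pos 11 = 'l'
  'd' (pos 3) + 9 = pos 12 = 'm'
  'w' (pos 22) + 9 = pos 5 = 'f'
  'w' (pos 22) + 9 = pos 5 = 'f'
  'h' (pos 7) + 9 = pos 16 = 'q'
  'c' (pos 2) + 9 = pos 11 = 'l'
Result: klmffql

klmffql


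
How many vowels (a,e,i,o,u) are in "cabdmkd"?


Input: cabdmkd
Checking each character:
  'c' at position 0: consonant
  'a' at position 1: vowel (running total: 1)
  'b' at position 2: consonant
  'd' at position 3: consonant
  'm' at position 4: consonant
  'k' at position 5: consonant
  'd' at position 6: consonant
Total vowels: 1

1


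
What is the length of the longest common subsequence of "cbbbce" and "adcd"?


LCS of "cbbbce" and "adcd"
DP table:
           a    d    c    d
      0    0    0    0    0
  c   0    0    0    1    1
  b   0    0    0    1    1
  b   0    0    0    1    1
  b   0    0    0    1    1
  c   0    0    0    1    1
  e   0    0    0    1    1
LCS length = dp[6][4] = 1

1


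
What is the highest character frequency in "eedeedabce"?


Input: eedeedabce
Character counts:
  'a': 1
  'b': 1
  'c': 1
  'd': 2
  'e': 5
Maximum frequency: 5

5


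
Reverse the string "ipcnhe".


Input: ipcnhe
Reading characters right to left:
  Position 5: 'e'
  Position 4: 'h'
  Position 3: 'n'
  Position 2: 'c'
  Position 1: 'p'
  Position 0: 'i'
Reversed: ehncpi

ehncpi


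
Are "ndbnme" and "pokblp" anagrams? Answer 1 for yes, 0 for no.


Strings: "ndbnme", "pokblp"
Sorted first:  bdemnn
Sorted second: bklopp
Differ at position 1: 'd' vs 'k' => not anagrams

0


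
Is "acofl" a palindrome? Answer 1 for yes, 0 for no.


Input: acofl
Reversed: lfoca
  Compare pos 0 ('a') with pos 4 ('l'): MISMATCH
  Compare pos 1 ('c') with pos 3 ('f'): MISMATCH
Result: not a palindrome

0


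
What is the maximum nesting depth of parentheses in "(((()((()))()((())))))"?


Input: "(((()((()))()((())))))"
Tracking depth:
  Position 0 '(': depth becomes 1
  Position 1 '(': depth becomes 2
  Position 2 '(': depth becomes 3
  Position 3 '(': depth becomes 4
  Position 4 ')': depth becomes 3
  Position 5 '(': depth becomes 4
  Position 6 '(': depth becomes 5
  Position 7 '(': depth becomes 6
  Position 8 ')': depth becomes 5
  Position 9 ')': depth becomes 4
  Position 10 ')': depth becomes 3
  Position 11 '(': depth becomes 4
  Position 12 ')': depth becomes 3
  Position 13 '(': depth becomes 4
  Position 14 '(': depth becomes 5
  Position 15 '(': depth becomes 6
  Position 16 ')': depth becomes 5
  Position 17 ')': depth becomes 4
  Position 18 ')': depth becomes 3
  Position 19 ')': depth becomes 2
  Position 20 ')': depth becomes 1
  Position 21 ')': depth becomes 0
Maximum depth reached: 6

6


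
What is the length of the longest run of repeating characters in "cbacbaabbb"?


Input: "cbacbaabbb"
Scanning for longest run:
  Position 1 ('b'): new char, reset run to 1
  Position 2 ('a'): new char, reset run to 1
  Position 3 ('c'): new char, reset run to 1
  Position 4 ('b'): new char, reset run to 1
  Position 5 ('a'): new char, reset run to 1
  Position 6 ('a'): continues run of 'a', length=2
  Position 7 ('b'): new char, reset run to 1
  Position 8 ('b'): continues run of 'b', length=2
  Position 9 ('b'): continues run of 'b', length=3
Longest run: 'b' with length 3

3


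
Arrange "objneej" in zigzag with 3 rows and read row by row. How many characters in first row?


Zigzag "objneej" into 3 rows:
Placing characters:
  'o' => row 0
  'b' => row 1
  'j' => row 2
  'n' => row 1
  'e' => row 0
  'e' => row 1
  'j' => row 2
Rows:
  Row 0: "oe"
  Row 1: "bne"
  Row 2: "jj"
First row length: 2

2


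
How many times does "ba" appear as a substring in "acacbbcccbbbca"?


Searching for "ba" in "acacbbcccbbbca"
Scanning each position:
  Position 0: "ac" => no
  Position 1: "ca" => no
  Position 2: "ac" => no
  Position 3: "cb" => no
  Position 4: "bb" => no
  Position 5: "bc" => no
  Position 6: "cc" => no
  Position 7: "cc" => no
  Position 8: "cb" => no
  Position 9: "bb" => no
  Position 10: "bb" => no
  Position 11: "bc" => no
  Position 12: "ca" => no
Total occurrences: 0

0


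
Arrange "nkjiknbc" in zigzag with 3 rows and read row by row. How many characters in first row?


Zigzag "nkjiknbc" into 3 rows:
Placing characters:
  'n' => row 0
  'k' => row 1
  'j' => row 2
  'i' => row 1
  'k' => row 0
  'n' => row 1
  'b' => row 2
  'c' => row 1
Rows:
  Row 0: "nk"
  Row 1: "kinc"
  Row 2: "jb"
First row length: 2

2


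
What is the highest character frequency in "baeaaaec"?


Input: baeaaaec
Character counts:
  'a': 4
  'b': 1
  'c': 1
  'e': 2
Maximum frequency: 4

4


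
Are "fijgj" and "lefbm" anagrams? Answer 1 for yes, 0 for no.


Strings: "fijgj", "lefbm"
Sorted first:  fgijj
Sorted second: beflm
Differ at position 0: 'f' vs 'b' => not anagrams

0


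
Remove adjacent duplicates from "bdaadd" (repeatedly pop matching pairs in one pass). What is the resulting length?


Input: bdaadd
Stack-based adjacent duplicate removal:
  Read 'b': push. Stack: b
  Read 'd': push. Stack: bd
  Read 'a': push. Stack: bda
  Read 'a': matches stack top 'a' => pop. Stack: bd
  Read 'd': matches stack top 'd' => pop. Stack: b
  Read 'd': push. Stack: bd
Final stack: "bd" (length 2)

2


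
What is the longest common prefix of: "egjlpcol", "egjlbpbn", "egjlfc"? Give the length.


Words: egjlpcol, egjlbpbn, egjlfc
  Position 0: all 'e' => match
  Position 1: all 'g' => match
  Position 2: all 'j' => match
  Position 3: all 'l' => match
  Position 4: ('p', 'b', 'f') => mismatch, stop
LCP = "egjl" (length 4)

4


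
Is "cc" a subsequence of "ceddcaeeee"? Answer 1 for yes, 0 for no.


Check if "cc" is a subsequence of "ceddcaeeee"
Greedy scan:
  Position 0 ('c'): matches sub[0] = 'c'
  Position 1 ('e'): no match needed
  Position 2 ('d'): no match needed
  Position 3 ('d'): no match needed
  Position 4 ('c'): matches sub[1] = 'c'
  Position 5 ('a'): no match needed
  Position 6 ('e'): no match needed
  Position 7 ('e'): no match needed
  Position 8 ('e'): no match needed
  Position 9 ('e'): no match needed
All 2 characters matched => is a subsequence

1


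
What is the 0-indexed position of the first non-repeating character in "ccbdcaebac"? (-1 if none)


Input: ccbdcaebac
Character frequencies:
  'a': 2
  'b': 2
  'c': 4
  'd': 1
  'e': 1
Scanning left to right for freq == 1:
  Position 0 ('c'): freq=4, skip
  Position 1 ('c'): freq=4, skip
  Position 2 ('b'): freq=2, skip
  Position 3 ('d'): unique! => answer = 3

3


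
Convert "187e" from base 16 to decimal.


Input: "187e" in base 16
Positional expansion:
  Digit '1' (value 1) x 16^3 = 4096
  Digit '8' (value 8) x 16^2 = 2048
  Digit '7' (value 7) x 16^1 = 112
  Digit 'e' (value 14) x 16^0 = 14
Sum = 6270

6270


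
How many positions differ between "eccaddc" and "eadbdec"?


Comparing "eccaddc" and "eadbdec" position by position:
  Position 0: 'e' vs 'e' => same
  Position 1: 'c' vs 'a' => DIFFER
  Position 2: 'c' vs 'd' => DIFFER
  Position 3: 'a' vs 'b' => DIFFER
  Position 4: 'd' vs 'd' => same
  Position 5: 'd' vs 'e' => DIFFER
  Position 6: 'c' vs 'c' => same
Positions that differ: 4

4


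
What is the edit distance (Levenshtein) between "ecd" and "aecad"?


Computing edit distance: "ecd" -> "aecad"
DP table:
           a    e    c    a    d
      0    1    2    3    4    5
  e   1    1    1    2    3    4
  c   2    2    2    1    2    3
  d   3    3    3    2    2    2
Edit distance = dp[3][5] = 2

2


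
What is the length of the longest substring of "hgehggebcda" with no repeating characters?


Input: "hgehggebcda"
Sliding window (track last position of each char):
  Position 0 ('h'): window [0,0] length 1 -- new best
  Position 1 ('g'): window [0,1] length 2 -- new best
  Position 2 ('e'): window [0,2] length 3 -- new best
  Position 3 ('h'): repeat (last at 0), move window start to 1
  Position 3 ('h'): window [1,3] length 3
  Position 4 ('g'): repeat (last at 1), move window start to 2
  Position 4 ('g'): window [2,4] length 3
  Position 5 ('g'): repeat (last at 4), move window start to 5
  Position 5 ('g'): window [5,5] length 1
  Position 6 ('e'): window [5,6] length 2
  Position 7 ('b'): window [5,7] length 3
  Position 8 ('c'): window [5,8] length 4 -- new best
  Position 9 ('d'): window [5,9] length 5 -- new best
  Position 10 ('a'): window [5,10] length 6 -- new best
Longest substring with no repeats: "gebcda" with length 6

6


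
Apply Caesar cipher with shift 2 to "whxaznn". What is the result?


Caesar cipher: shift "whxaznn" by 2
  'w' (pos 22) + 2 = pos 24 = 'y'
  'h' (pos 7) + 2 = pos 9 = 'j'
  'x' (pos 23) + 2 = pos 25 = 'z'
  'a' (pos 0) + 2 = pos 2 = 'c'
  'z' (pos 25) + 2 = pos 1 = 'b'
  'n' (pos 13) + 2 = pos 15 = 'p'
  'n' (pos 13) + 2 = pos 15 = 'p'
Result: yjzcbpp

yjzcbpp


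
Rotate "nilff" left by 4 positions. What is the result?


Input: "nilff", rotate left by 4
First 4 characters: "nilf"
Remaining characters: "f"
Concatenate remaining + first: "f" + "nilf" = "fnilf"

fnilf


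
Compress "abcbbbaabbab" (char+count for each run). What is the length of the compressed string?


Input: abcbbbaabbab
Runs:
  'a' x 1 => "a1"
  'b' x 1 => "b1"
  'c' x 1 => "c1"
  'b' x 3 => "b3"
  'a' x 2 => "a2"
  'b' x 2 => "b2"
  'a' x 1 => "a1"
  'b' x 1 => "b1"
Compressed: "a1b1c1b3a2b2a1b1"
Compressed length: 16

16


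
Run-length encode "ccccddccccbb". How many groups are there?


Input: ccccddccccbb
Scanning for consecutive runs:
  Group 1: 'c' x 4 (positions 0-3)
  Group 2: 'd' x 2 (positions 4-5)
  Group 3: 'c' x 4 (positions 6-9)
  Group 4: 'b' x 2 (positions 10-11)
Total groups: 4

4


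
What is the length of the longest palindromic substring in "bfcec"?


Input: "bfcec"
Checking substrings for palindromes:
  [2:5] "cec" (len 3) => palindrome
Longest palindromic substring: "cec" with length 3

3


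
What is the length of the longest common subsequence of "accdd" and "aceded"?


LCS of "accdd" and "aceded"
DP table:
           a    c    e    d    e    d
      0    0    0    0    0    0    0
  a   0    1    1    1    1    1    1
  c   0    1    2    2    2    2    2
  c   0    1    2    2    2    2    2
  d   0    1    2    2    3    3    3
  d   0    1    2    2    3    3    4
LCS length = dp[5][6] = 4

4


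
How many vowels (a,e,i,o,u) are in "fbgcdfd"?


Input: fbgcdfd
Checking each character:
  'f' at position 0: consonant
  'b' at position 1: consonant
  'g' at position 2: consonant
  'c' at position 3: consonant
  'd' at position 4: consonant
  'f' at position 5: consonant
  'd' at position 6: consonant
Total vowels: 0

0


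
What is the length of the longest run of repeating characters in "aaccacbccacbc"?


Input: "aaccacbccacbc"
Scanning for longest run:
  Position 1 ('a'): continues run of 'a', length=2
  Position 2 ('c'): new char, reset run to 1
  Position 3 ('c'): continues run of 'c', length=2
  Position 4 ('a'): new char, reset run to 1
  Position 5 ('c'): new char, reset run to 1
  Position 6 ('b'): new char, reset run to 1
  Position 7 ('c'): new char, reset run to 1
  Position 8 ('c'): continues run of 'c', length=2
  Position 9 ('a'): new char, reset run to 1
  Position 10 ('c'): new char, reset run to 1
  Position 11 ('b'): new char, reset run to 1
  Position 12 ('c'): new char, reset run to 1
Longest run: 'a' with length 2

2


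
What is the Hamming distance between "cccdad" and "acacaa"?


Comparing "cccdad" and "acacaa" position by position:
  Position 0: 'c' vs 'a' => differ
  Position 1: 'c' vs 'c' => same
  Position 2: 'c' vs 'a' => differ
  Position 3: 'd' vs 'c' => differ
  Position 4: 'a' vs 'a' => same
  Position 5: 'd' vs 'a' => differ
Total differences (Hamming distance): 4

4


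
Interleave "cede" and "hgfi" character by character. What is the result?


Interleaving "cede" and "hgfi":
  Position 0: 'c' from first, 'h' from second => "ch"
  Position 1: 'e' from first, 'g' from second => "eg"
  Position 2: 'd' from first, 'f' from second => "df"
  Position 3: 'e' from first, 'i' from second => "ei"
Result: chegdfei

chegdfei


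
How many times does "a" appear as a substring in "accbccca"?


Searching for "a" in "accbccca"
Scanning each position:
  Position 0: "a" => MATCH
  Position 1: "c" => no
  Position 2: "c" => no
  Position 3: "b" => no
  Position 4: "c" => no
  Position 5: "c" => no
  Position 6: "c" => no
  Position 7: "a" => MATCH
Total occurrences: 2

2


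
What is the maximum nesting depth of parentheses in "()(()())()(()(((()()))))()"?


Input: "()(()())()(()(((()()))))()"
Tracking depth:
  Position 0 '(': depth becomes 1
  Position 1 ')': depth becomes 0
  Position 2 '(': depth becomes 1
  Position 3 '(': depth becomes 2
  Position 4 ')': depth becomes 1
  Position 5 '(': depth becomes 2
  Position 6 ')': depth becomes 1
  Position 7 ')': depth becomes 0
  Position 8 '(': depth becomes 1
  Position 9 ')': depth becomes 0
  Position 10 '(': depth becomes 1
  Position 11 '(': depth becomes 2
  Position 12 ')': depth becomes 1
  Position 13 '(': depth becomes 2
  Position 14 '(': depth becomes 3
  Position 15 '(': depth becomes 4
  Position 16 '(': depth becomes 5
  Position 17 ')': depth becomes 4
  Position 18 '(': depth becomes 5
  Position 19 ')': depth becomes 4
  Position 20 ')': depth becomes 3
  Position 21 ')': depth becomes 2
  Position 22 ')': depth becomes 1
  Position 23 ')': depth becomes 0
  Position 24 '(': depth becomes 1
  Position 25 ')': depth becomes 0
Maximum depth reached: 5

5


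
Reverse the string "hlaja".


Input: hlaja
Reading characters right to left:
  Position 4: 'a'
  Position 3: 'j'
  Position 2: 'a'
  Position 1: 'l'
  Position 0: 'h'
Reversed: ajalh

ajalh


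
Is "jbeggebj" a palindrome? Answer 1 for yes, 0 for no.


Input: jbeggebj
Reversed: jbeggebj
  Compare pos 0 ('j') with pos 7 ('j'): match
  Compare pos 1 ('b') with pos 6 ('b'): match
  Compare pos 2 ('e') with pos 5 ('e'): match
  Compare pos 3 ('g') with pos 4 ('g'): match
Result: palindrome

1


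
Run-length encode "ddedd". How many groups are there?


Input: ddedd
Scanning for consecutive runs:
  Group 1: 'd' x 2 (positions 0-1)
  Group 2: 'e' x 1 (positions 2-2)
  Group 3: 'd' x 2 (positions 3-4)
Total groups: 3

3


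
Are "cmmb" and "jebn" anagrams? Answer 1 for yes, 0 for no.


Strings: "cmmb", "jebn"
Sorted first:  bcmm
Sorted second: bejn
Differ at position 1: 'c' vs 'e' => not anagrams

0


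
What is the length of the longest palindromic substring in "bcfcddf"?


Input: "bcfcddf"
Checking substrings for palindromes:
  [1:4] "cfc" (len 3) => palindrome
  [4:6] "dd" (len 2) => palindrome
Longest palindromic substring: "cfc" with length 3

3


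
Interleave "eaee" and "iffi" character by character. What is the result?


Interleaving "eaee" and "iffi":
  Position 0: 'e' from first, 'i' from second => "ei"
  Position 1: 'a' from first, 'f' from second => "af"
  Position 2: 'e' from first, 'f' from second => "ef"
  Position 3: 'e' from first, 'i' from second => "ei"
Result: eiafefei

eiafefei


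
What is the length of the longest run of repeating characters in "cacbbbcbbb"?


Input: "cacbbbcbbb"
Scanning for longest run:
  Position 1 ('a'): new char, reset run to 1
  Position 2 ('c'): new char, reset run to 1
  Position 3 ('b'): new char, reset run to 1
  Position 4 ('b'): continues run of 'b', length=2
  Position 5 ('b'): continues run of 'b', length=3
  Position 6 ('c'): new char, reset run to 1
  Position 7 ('b'): new char, reset run to 1
  Position 8 ('b'): continues run of 'b', length=2
  Position 9 ('b'): continues run of 'b', length=3
Longest run: 'b' with length 3

3


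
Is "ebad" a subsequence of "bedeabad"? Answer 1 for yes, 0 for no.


Check if "ebad" is a subsequence of "bedeabad"
Greedy scan:
  Position 0 ('b'): no match needed
  Position 1 ('e'): matches sub[0] = 'e'
  Position 2 ('d'): no match needed
  Position 3 ('e'): no match needed
  Position 4 ('a'): no match needed
  Position 5 ('b'): matches sub[1] = 'b'
  Position 6 ('a'): matches sub[2] = 'a'
  Position 7 ('d'): matches sub[3] = 'd'
All 4 characters matched => is a subsequence

1


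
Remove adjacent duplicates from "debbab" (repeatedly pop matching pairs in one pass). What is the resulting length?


Input: debbab
Stack-based adjacent duplicate removal:
  Read 'd': push. Stack: d
  Read 'e': push. Stack: de
  Read 'b': push. Stack: deb
  Read 'b': matches stack top 'b' => pop. Stack: de
  Read 'a': push. Stack: dea
  Read 'b': push. Stack: deab
Final stack: "deab" (length 4)

4


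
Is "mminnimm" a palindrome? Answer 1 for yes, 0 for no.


Input: mminnimm
Reversed: mminnimm
  Compare pos 0 ('m') with pos 7 ('m'): match
  Compare pos 1 ('m') with pos 6 ('m'): match
  Compare pos 2 ('i') with pos 5 ('i'): match
  Compare pos 3 ('n') with pos 4 ('n'): match
Result: palindrome

1


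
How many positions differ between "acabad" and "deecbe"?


Comparing "acabad" and "deecbe" position by position:
  Position 0: 'a' vs 'd' => DIFFER
  Position 1: 'c' vs 'e' => DIFFER
  Position 2: 'a' vs 'e' => DIFFER
  Position 3: 'b' vs 'c' => DIFFER
  Position 4: 'a' vs 'b' => DIFFER
  Position 5: 'd' vs 'e' => DIFFER
Positions that differ: 6

6


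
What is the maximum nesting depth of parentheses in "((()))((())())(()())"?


Input: "((()))((())())(()())"
Tracking depth:
  Position 0 '(': depth becomes 1
  Position 1 '(': depth becomes 2
  Position 2 '(': depth becomes 3
  Position 3 ')': depth becomes 2
  Position 4 ')': depth becomes 1
  Position 5 ')': depth becomes 0
  Position 6 '(': depth becomes 1
  Position 7 '(': depth becomes 2
  Position 8 '(': depth becomes 3
  Position 9 ')': depth becomes 2
  Position 10 ')': depth becomes 1
  Position 11 '(': depth becomes 2
  Position 12 ')': depth becomes 1
  Position 13 ')': depth becomes 0
  Position 14 '(': depth becomes 1
  Position 15 '(': depth becomes 2
  Position 16 ')': depth becomes 1
  Position 17 '(': depth becomes 2
  Position 18 ')': depth becomes 1
  Position 19 ')': depth becomes 0
Maximum depth reached: 3

3


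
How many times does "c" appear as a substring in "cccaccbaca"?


Searching for "c" in "cccaccbaca"
Scanning each position:
  Position 0: "c" => MATCH
  Position 1: "c" => MATCH
  Position 2: "c" => MATCH
  Position 3: "a" => no
  Position 4: "c" => MATCH
  Position 5: "c" => MATCH
  Position 6: "b" => no
  Position 7: "a" => no
  Position 8: "c" => MATCH
  Position 9: "a" => no
Total occurrences: 6

6


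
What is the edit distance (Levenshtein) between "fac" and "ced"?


Computing edit distance: "fac" -> "ced"
DP table:
           c    e    d
      0    1    2    3
  f   1    1    2    3
  a   2    2    2    3
  c   3    2    3    3
Edit distance = dp[3][3] = 3

3


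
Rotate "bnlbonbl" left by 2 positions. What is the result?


Input: "bnlbonbl", rotate left by 2
First 2 characters: "bn"
Remaining characters: "lbonbl"
Concatenate remaining + first: "lbonbl" + "bn" = "lbonblbn"

lbonblbn


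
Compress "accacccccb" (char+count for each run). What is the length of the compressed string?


Input: accacccccb
Runs:
  'a' x 1 => "a1"
  'c' x 2 => "c2"
  'a' x 1 => "a1"
  'c' x 5 => "c5"
  'b' x 1 => "b1"
Compressed: "a1c2a1c5b1"
Compressed length: 10

10


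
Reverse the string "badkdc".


Input: badkdc
Reading characters right to left:
  Position 5: 'c'
  Position 4: 'd'
  Position 3: 'k'
  Position 2: 'd'
  Position 1: 'a'
  Position 0: 'b'
Reversed: cdkdab

cdkdab


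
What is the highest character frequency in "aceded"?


Input: aceded
Character counts:
  'a': 1
  'c': 1
  'd': 2
  'e': 2
Maximum frequency: 2

2


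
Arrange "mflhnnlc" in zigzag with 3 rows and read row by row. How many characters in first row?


Zigzag "mflhnnlc" into 3 rows:
Placing characters:
  'm' => row 0
  'f' => row 1
  'l' => row 2
  'h' => row 1
  'n' => row 0
  'n' => row 1
  'l' => row 2
  'c' => row 1
Rows:
  Row 0: "mn"
  Row 1: "fhnc"
  Row 2: "ll"
First row length: 2

2


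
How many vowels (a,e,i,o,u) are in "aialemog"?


Input: aialemog
Checking each character:
  'a' at position 0: vowel (running total: 1)
  'i' at position 1: vowel (running total: 2)
  'a' at position 2: vowel (running total: 3)
  'l' at position 3: consonant
  'e' at position 4: vowel (running total: 4)
  'm' at position 5: consonant
  'o' at position 6: vowel (running total: 5)
  'g' at position 7: consonant
Total vowels: 5

5


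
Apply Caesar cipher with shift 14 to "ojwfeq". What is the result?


Caesar cipher: shift "ojwfeq" by 14
  'o' (pos 14) + 14 = pos 2 = 'c'
  'j' (pos 9) + 14 = pos 23 = 'x'
  'w' (pos 22) + 14 = pos 10 = 'k'
  'f' (pos 5) + 14 = pos 19 = 't'
  'e' (pos 4) + 14 = pos 18 = 's'
  'q' (pos 16) + 14 = pos 4 = 'e'
Result: cxktse

cxktse


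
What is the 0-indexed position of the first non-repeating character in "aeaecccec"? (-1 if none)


Input: aeaecccec
Character frequencies:
  'a': 2
  'c': 4
  'e': 3
Scanning left to right for freq == 1:
  Position 0 ('a'): freq=2, skip
  Position 1 ('e'): freq=3, skip
  Position 2 ('a'): freq=2, skip
  Position 3 ('e'): freq=3, skip
  Position 4 ('c'): freq=4, skip
  Position 5 ('c'): freq=4, skip
  Position 6 ('c'): freq=4, skip
  Position 7 ('e'): freq=3, skip
  Position 8 ('c'): freq=4, skip
  No unique character found => answer = -1

-1


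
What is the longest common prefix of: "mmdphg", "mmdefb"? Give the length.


Words: mmdphg, mmdefb
  Position 0: all 'm' => match
  Position 1: all 'm' => match
  Position 2: all 'd' => match
  Position 3: ('p', 'e') => mismatch, stop
LCP = "mmd" (length 3)

3


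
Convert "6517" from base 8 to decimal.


Input: "6517" in base 8
Positional expansion:
  Digit '6' (value 6) x 8^3 = 3072
  Digit '5' (value 5) x 8^2 = 320
  Digit '1' (value 1) x 8^1 = 8
  Digit '7' (value 7) x 8^0 = 7
Sum = 3407

3407


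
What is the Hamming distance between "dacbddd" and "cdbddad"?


Comparing "dacbddd" and "cdbddad" position by position:
  Position 0: 'd' vs 'c' => differ
  Position 1: 'a' vs 'd' => differ
  Position 2: 'c' vs 'b' => differ
  Position 3: 'b' vs 'd' => differ
  Position 4: 'd' vs 'd' => same
  Position 5: 'd' vs 'a' => differ
  Position 6: 'd' vs 'd' => same
Total differences (Hamming distance): 5

5


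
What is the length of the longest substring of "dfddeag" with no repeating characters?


Input: "dfddeag"
Sliding window (track last position of each char):
  Position 0 ('d'): window [0,0] length 1 -- new best
  Position 1 ('f'): window [0,1] length 2 -- new best
  Position 2 ('d'): repeat (last at 0), move window start to 1
  Position 2 ('d'): window [1,2] length 2
  Position 3 ('d'): repeat (last at 2), move window start to 3
  Position 3 ('d'): window [3,3] length 1
  Position 4 ('e'): window [3,4] length 2
  Position 5 ('a'): window [3,5] length 3 -- new best
  Position 6 ('g'): window [3,6] length 4 -- new best
Longest substring with no repeats: "deag" with length 4

4


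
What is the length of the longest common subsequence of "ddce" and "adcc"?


LCS of "ddce" and "adcc"
DP table:
           a    d    c    c
      0    0    0    0    0
  d   0    0    1    1    1
  d   0    0    1    1    1
  c   0    0    1    2    2
  e   0    0    1    2    2
LCS length = dp[4][4] = 2

2


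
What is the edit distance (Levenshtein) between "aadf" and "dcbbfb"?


Computing edit distance: "aadf" -> "dcbbfb"
DP table:
           d    c    b    b    f    b
      0    1    2    3    4    5    6
  a   1    1    2    3    4    5    6
  a   2    2    2    3    4    5    6
  d   3    2    3    3    4    5    6
  f   4    3    3    4    4    4    5
Edit distance = dp[4][6] = 5

5


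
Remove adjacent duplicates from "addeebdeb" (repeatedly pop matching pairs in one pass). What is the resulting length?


Input: addeebdeb
Stack-based adjacent duplicate removal:
  Read 'a': push. Stack: a
  Read 'd': push. Stack: ad
  Read 'd': matches stack top 'd' => pop. Stack: a
  Read 'e': push. Stack: ae
  Read 'e': matches stack top 'e' => pop. Stack: a
  Read 'b': push. Stack: ab
  Read 'd': push. Stack: abd
  Read 'e': push. Stack: abde
  Read 'b': push. Stack: abdeb
Final stack: "abdeb" (length 5)

5


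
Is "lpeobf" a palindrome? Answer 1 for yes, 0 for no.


Input: lpeobf
Reversed: fboepl
  Compare pos 0 ('l') with pos 5 ('f'): MISMATCH
  Compare pos 1 ('p') with pos 4 ('b'): MISMATCH
  Compare pos 2 ('e') with pos 3 ('o'): MISMATCH
Result: not a palindrome

0


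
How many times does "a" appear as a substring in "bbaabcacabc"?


Searching for "a" in "bbaabcacabc"
Scanning each position:
  Position 0: "b" => no
  Position 1: "b" => no
  Position 2: "a" => MATCH
  Position 3: "a" => MATCH
  Position 4: "b" => no
  Position 5: "c" => no
  Position 6: "a" => MATCH
  Position 7: "c" => no
  Position 8: "a" => MATCH
  Position 9: "b" => no
  Position 10: "c" => no
Total occurrences: 4

4


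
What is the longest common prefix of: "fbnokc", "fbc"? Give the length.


Words: fbnokc, fbc
  Position 0: all 'f' => match
  Position 1: all 'b' => match
  Position 2: ('n', 'c') => mismatch, stop
LCP = "fb" (length 2)

2


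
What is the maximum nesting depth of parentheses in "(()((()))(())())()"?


Input: "(()((()))(())())()"
Tracking depth:
  Position 0 '(': depth becomes 1
  Position 1 '(': depth becomes 2
  Position 2 ')': depth becomes 1
  Position 3 '(': depth becomes 2
  Position 4 '(': depth becomes 3
  Position 5 '(': depth becomes 4
  Position 6 ')': depth becomes 3
  Position 7 ')': depth becomes 2
  Position 8 ')': depth becomes 1
  Position 9 '(': depth becomes 2
  Position 10 '(': depth becomes 3
  Position 11 ')': depth becomes 2
  Position 12 ')': depth becomes 1
  Position 13 '(': depth becomes 2
  Position 14 ')': depth becomes 1
  Position 15 ')': depth becomes 0
  Position 16 '(': depth becomes 1
  Position 17 ')': depth becomes 0
Maximum depth reached: 4

4


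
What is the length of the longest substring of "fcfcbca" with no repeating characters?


Input: "fcfcbca"
Sliding window (track last position of each char):
  Position 0 ('f'): window [0,0] length 1 -- new best
  Position 1 ('c'): window [0,1] length 2 -- new best
  Position 2 ('f'): repeat (last at 0), move window start to 1
  Position 2 ('f'): window [1,2] length 2
  Position 3 ('c'): repeat (last at 1), move window start to 2
  Position 3 ('c'): window [2,3] length 2
  Position 4 ('b'): window [2,4] length 3 -- new best
  Position 5 ('c'): repeat (last at 3), move window start to 4
  Position 5 ('c'): window [4,5] length 2
  Position 6 ('a'): window [4,6] length 3
Longest substring with no repeats: "fcb" with length 3

3


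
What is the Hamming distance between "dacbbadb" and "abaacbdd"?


Comparing "dacbbadb" and "abaacbdd" position by position:
  Position 0: 'd' vs 'a' => differ
  Position 1: 'a' vs 'b' => differ
  Position 2: 'c' vs 'a' => differ
  Position 3: 'b' vs 'a' => differ
  Position 4: 'b' vs 'c' => differ
  Position 5: 'a' vs 'b' => differ
  Position 6: 'd' vs 'd' => same
  Position 7: 'b' vs 'd' => differ
Total differences (Hamming distance): 7

7


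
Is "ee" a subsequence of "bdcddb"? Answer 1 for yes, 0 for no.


Check if "ee" is a subsequence of "bdcddb"
Greedy scan:
  Position 0 ('b'): no match needed
  Position 1 ('d'): no match needed
  Position 2 ('c'): no match needed
  Position 3 ('d'): no match needed
  Position 4 ('d'): no match needed
  Position 5 ('b'): no match needed
Only matched 0/2 characters => not a subsequence

0


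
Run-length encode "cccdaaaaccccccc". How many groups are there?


Input: cccdaaaaccccccc
Scanning for consecutive runs:
  Group 1: 'c' x 3 (positions 0-2)
  Group 2: 'd' x 1 (positions 3-3)
  Group 3: 'a' x 4 (positions 4-7)
  Group 4: 'c' x 7 (positions 8-14)
Total groups: 4

4


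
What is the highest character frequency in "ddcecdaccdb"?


Input: ddcecdaccdb
Character counts:
  'a': 1
  'b': 1
  'c': 4
  'd': 4
  'e': 1
Maximum frequency: 4

4


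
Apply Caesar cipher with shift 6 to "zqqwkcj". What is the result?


Caesar cipher: shift "zqqwkcj" by 6
  'z' (pos 25) + 6 = pos 5 = 'f'
  'q' (pos 16) + 6 = pos 22 = 'w'
  'q' (pos 16) + 6 = pos 22 = 'w'
  'w' (pos 22) + 6 = pos 2 = 'c'
  'k' (pos 10) + 6 = pos 16 = 'q'
  'c' (pos 2) + 6 = pos 8 = 'i'
  'j' (pos 9) + 6 = pos 15 = 'p'
Result: fwwcqip

fwwcqip


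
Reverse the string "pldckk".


Input: pldckk
Reading characters right to left:
  Position 5: 'k'
  Position 4: 'k'
  Position 3: 'c'
  Position 2: 'd'
  Position 1: 'l'
  Position 0: 'p'
Reversed: kkcdlp

kkcdlp


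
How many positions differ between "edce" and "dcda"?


Comparing "edce" and "dcda" position by position:
  Position 0: 'e' vs 'd' => DIFFER
  Position 1: 'd' vs 'c' => DIFFER
  Position 2: 'c' vs 'd' => DIFFER
  Position 3: 'e' vs 'a' => DIFFER
Positions that differ: 4

4


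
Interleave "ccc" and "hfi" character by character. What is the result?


Interleaving "ccc" and "hfi":
  Position 0: 'c' from first, 'h' from second => "ch"
  Position 1: 'c' from first, 'f' from second => "cf"
  Position 2: 'c' from first, 'i' from second => "ci"
Result: chcfci

chcfci


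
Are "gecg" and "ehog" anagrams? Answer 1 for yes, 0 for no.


Strings: "gecg", "ehog"
Sorted first:  cegg
Sorted second: egho
Differ at position 0: 'c' vs 'e' => not anagrams

0


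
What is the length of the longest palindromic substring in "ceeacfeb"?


Input: "ceeacfeb"
Checking substrings for palindromes:
  [1:3] "ee" (len 2) => palindrome
Longest palindromic substring: "ee" with length 2

2


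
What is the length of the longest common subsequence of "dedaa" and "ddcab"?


LCS of "dedaa" and "ddcab"
DP table:
           d    d    c    a    b
      0    0    0    0    0    0
  d   0    1    1    1    1    1
  e   0    1    1    1    1    1
  d   0    1    2    2    2    2
  a   0    1    2    2    3    3
  a   0    1    2    2    3    3
LCS length = dp[5][5] = 3

3


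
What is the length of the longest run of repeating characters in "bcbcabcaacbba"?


Input: "bcbcabcaacbba"
Scanning for longest run:
  Position 1 ('c'): new char, reset run to 1
  Position 2 ('b'): new char, reset run to 1
  Position 3 ('c'): new char, reset run to 1
  Position 4 ('a'): new char, reset run to 1
  Position 5 ('b'): new char, reset run to 1
  Position 6 ('c'): new char, reset run to 1
  Position 7 ('a'): new char, reset run to 1
  Position 8 ('a'): continues run of 'a', length=2
  Position 9 ('c'): new char, reset run to 1
  Position 10 ('b'): new char, reset run to 1
  Position 11 ('b'): continues run of 'b', length=2
  Position 12 ('a'): new char, reset run to 1
Longest run: 'a' with length 2

2


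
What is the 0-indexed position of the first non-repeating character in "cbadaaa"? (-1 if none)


Input: cbadaaa
Character frequencies:
  'a': 4
  'b': 1
  'c': 1
  'd': 1
Scanning left to right for freq == 1:
  Position 0 ('c'): unique! => answer = 0

0


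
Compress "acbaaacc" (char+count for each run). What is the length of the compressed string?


Input: acbaaacc
Runs:
  'a' x 1 => "a1"
  'c' x 1 => "c1"
  'b' x 1 => "b1"
  'a' x 3 => "a3"
  'c' x 2 => "c2"
Compressed: "a1c1b1a3c2"
Compressed length: 10

10


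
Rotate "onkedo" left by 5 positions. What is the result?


Input: "onkedo", rotate left by 5
First 5 characters: "onked"
Remaining characters: "o"
Concatenate remaining + first: "o" + "onked" = "oonked"

oonked


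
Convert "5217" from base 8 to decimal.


Input: "5217" in base 8
Positional expansion:
  Digit '5' (value 5) x 8^3 = 2560
  Digit '2' (value 2) x 8^2 = 128
  Digit '1' (value 1) x 8^1 = 8
  Digit '7' (value 7) x 8^0 = 7
Sum = 2703

2703


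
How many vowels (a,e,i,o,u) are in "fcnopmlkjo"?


Input: fcnopmlkjo
Checking each character:
  'f' at position 0: consonant
  'c' at position 1: consonant
  'n' at position 2: consonant
  'o' at position 3: vowel (running total: 1)
  'p' at position 4: consonant
  'm' at position 5: consonant
  'l' at position 6: consonant
  'k' at position 7: consonant
  'j' at position 8: consonant
  'o' at position 9: vowel (running total: 2)
Total vowels: 2

2


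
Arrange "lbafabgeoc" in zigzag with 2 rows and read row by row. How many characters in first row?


Zigzag "lbafabgeoc" into 2 rows:
Placing characters:
  'l' => row 0
  'b' => row 1
  'a' => row 0
  'f' => row 1
  'a' => row 0
  'b' => row 1
  'g' => row 0
  'e' => row 1
  'o' => row 0
  'c' => row 1
Rows:
  Row 0: "laago"
  Row 1: "bfbec"
First row length: 5

5


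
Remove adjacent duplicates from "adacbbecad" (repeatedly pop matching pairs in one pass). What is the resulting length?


Input: adacbbecad
Stack-based adjacent duplicate removal:
  Read 'a': push. Stack: a
  Read 'd': push. Stack: ad
  Read 'a': push. Stack: ada
  Read 'c': push. Stack: adac
  Read 'b': push. Stack: adacb
  Read 'b': matches stack top 'b' => pop. Stack: adac
  Read 'e': push. Stack: adace
  Read 'c': push. Stack: adacec
  Read 'a': push. Stack: adaceca
  Read 'd': push. Stack: adacecad
Final stack: "adacecad" (length 8)

8


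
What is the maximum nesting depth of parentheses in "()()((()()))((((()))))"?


Input: "()()((()()))((((()))))"
Tracking depth:
  Position 0 '(': depth becomes 1
  Position 1 ')': depth becomes 0
  Position 2 '(': depth becomes 1
  Position 3 ')': depth becomes 0
  Position 4 '(': depth becomes 1
  Position 5 '(': depth becomes 2
  Position 6 '(': depth becomes 3
  Position 7 ')': depth becomes 2
  Position 8 '(': depth becomes 3
  Position 9 ')': depth becomes 2
  Position 10 ')': depth becomes 1
  Position 11 ')': depth becomes 0
  Position 12 '(': depth becomes 1
  Position 13 '(': depth becomes 2
  Position 14 '(': depth becomes 3
  Position 15 '(': depth becomes 4
  Position 16 '(': depth becomes 5
  Position 17 ')': depth becomes 4
  Position 18 ')': depth becomes 3
  Position 19 ')': depth becomes 2
  Position 20 ')': depth becomes 1
  Position 21 ')': depth becomes 0
Maximum depth reached: 5

5


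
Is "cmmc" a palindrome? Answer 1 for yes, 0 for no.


Input: cmmc
Reversed: cmmc
  Compare pos 0 ('c') with pos 3 ('c'): match
  Compare pos 1 ('m') with pos 2 ('m'): match
Result: palindrome

1


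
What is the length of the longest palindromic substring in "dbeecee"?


Input: "dbeecee"
Checking substrings for palindromes:
  [2:7] "eecee" (len 5) => palindrome
  [3:6] "ece" (len 3) => palindrome
  [2:4] "ee" (len 2) => palindrome
  [5:7] "ee" (len 2) => palindrome
Longest palindromic substring: "eecee" with length 5

5
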